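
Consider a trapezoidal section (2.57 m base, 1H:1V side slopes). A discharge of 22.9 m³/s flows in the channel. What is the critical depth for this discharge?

At critical depth, Q² T / (g A³) = 1, i.e. A³/T = Q²/g = 22.9²/9.81 = 53.46.
Try y = 1.19 m: A³/T = 18.1 — low.
Try y = 1.62 m: A³/T = 53.83 — close enough.

y_c = 1.62 m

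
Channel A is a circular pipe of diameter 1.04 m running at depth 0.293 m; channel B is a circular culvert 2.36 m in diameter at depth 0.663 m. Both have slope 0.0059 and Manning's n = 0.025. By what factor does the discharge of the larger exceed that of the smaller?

Channel A: For a circular section of diameter D = 1.04 m at depth y = 0.293 m, the central angle is θ = 2 arccos(1 − 2y/D) = 2.238 rad. Then A = (D²/8)(θ − sin θ) = 0.1964 m² and P = Dθ/2 = 1.164 m. Hydraulic radius R = A/P = 0.1964/1.164 = 0.1687 m. Q_A = (1/0.025)·0.1964·0.1687^(2/3)·√0.0059 = 0.1843 m³/s.
Channel B: For a circular section of diameter D = 2.36 m at depth y = 0.663 m, the central angle is θ = 2 arccos(1 − 2y/D) = 2.235 rad. Then A = (D²/8)(θ − sin θ) = 1.007 m² and P = Dθ/2 = 2.637 m. Hydraulic radius R = A/P = 1.007/2.637 = 0.382 m. Q_B = (1/0.025)·1.007·0.382^(2/3)·√0.0059 = 1.629 m³/s.
The larger discharge is 1.629 m³/s and the smaller is 0.1843 m³/s; the ratio is 8.84.

8.84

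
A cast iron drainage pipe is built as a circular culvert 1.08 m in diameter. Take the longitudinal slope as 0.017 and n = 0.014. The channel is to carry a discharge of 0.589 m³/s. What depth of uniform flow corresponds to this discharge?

y_n = 0.297 m

Manning's equation rearranged: A R^(2/3) = nQ / (1·√S) = 0.014 × 0.589 / (√0.017) = 0.06324.
At y = 0.371 m: A R^(2/3) = 0.09713 — high.
At y = 0.218 m: A R^(2/3) = 0.03414 — low.
At y = 0.297 m: A R^(2/3) = 0.06326 — close enough.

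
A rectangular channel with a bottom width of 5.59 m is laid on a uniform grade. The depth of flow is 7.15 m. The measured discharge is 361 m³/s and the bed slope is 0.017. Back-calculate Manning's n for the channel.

Flow area A = b·y = 5.59 × 7.15 = 39.97 m². Wetted perimeter P = b + 2y = 5.59 + 2×7.15 = 19.89 m.
Hydraulic radius R = A/P = 39.97/19.89 = 2.009 m.
Rearranging Manning's equation: n = (1/Q) A R^(2/3) S^(1/2) = (1/361) × 39.97 × 2.009^(2/3) × √0.017 = 0.023.

n = 0.023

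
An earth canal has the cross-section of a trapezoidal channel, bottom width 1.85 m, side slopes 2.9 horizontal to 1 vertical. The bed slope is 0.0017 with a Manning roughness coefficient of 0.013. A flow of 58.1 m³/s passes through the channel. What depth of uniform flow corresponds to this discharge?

Manning's equation rearranged: A R^(2/3) = nQ / (1·√S) = 0.013 × 58.1 / (√0.0017) = 18.32.
At y = 2.67 m: A R^(2/3) = 32.13 — over.
At y = 1.82 m: A R^(2/3) = 12.94 — short.
At y = 2.11 m: A R^(2/3) = 18.31 — close enough.

y_n = 2.11 m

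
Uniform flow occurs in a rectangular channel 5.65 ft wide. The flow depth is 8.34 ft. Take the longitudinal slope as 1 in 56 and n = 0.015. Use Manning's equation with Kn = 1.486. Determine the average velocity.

V = 21.8 ft/s

Flow area A = b·y = 5.65 × 8.34 = 47.12 ft². Wetted perimeter P = b + 2y = 5.65 + 2×8.34 = 22.33 ft.
Hydraulic radius R = A/P = 47.12/22.33 = 2.11 ft.
From Manning's equation, V = (1.486/n) R^(2/3) S^(1/2) = (1.486/0.015) × 2.11^(2/3) × 0.01786^(1/2) = 21.8 ft/s.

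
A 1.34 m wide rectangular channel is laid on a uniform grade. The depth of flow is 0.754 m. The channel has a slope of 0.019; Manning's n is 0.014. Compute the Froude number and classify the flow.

supercritical

Flow area A = b·y = 1.34 × 0.754 = 1.01 m². Wetted perimeter P = b + 2y = 1.34 + 2×0.754 = 2.848 m.
Hydraulic radius R = A/P = 1.01/2.848 = 0.3548 m.
V = (1/n) R^(2/3) √S = (1/0.014) × 0.3548^(2/3) × √0.019 = 4.934 m/s. Hydraulic depth D_h = A/T = 1.01/1.34 = 0.754 m.
Froude number Fr = V/√(g·D_h) = 4.934/√(9.81×0.754) = 1.81, which is greater than 1, so the flow is supercritical.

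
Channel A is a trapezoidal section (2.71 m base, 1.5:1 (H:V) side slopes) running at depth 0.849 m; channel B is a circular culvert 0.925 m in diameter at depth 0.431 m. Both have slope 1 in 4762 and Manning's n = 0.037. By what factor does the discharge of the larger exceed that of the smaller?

Channel A: With bottom width b = 2.71 m and side slope z = 1.5: A = (b + zy)y = (2.71 + 1.5×0.849)×0.849 = 3.382 m²; P = b + 2y√(1+z²) = 2.71 + 2×0.849×1.803 = 5.771 m. Hydraulic radius R = A/P = 3.382/5.771 = 0.586 m. Q_A = (1/0.037)·3.382·0.586^(2/3)·√0.00021 = 0.9276 m³/s.
Channel B: For a circular section of diameter D = 0.925 m at depth y = 0.431 m, the central angle is θ = 2 arccos(1 − 2y/D) = 3.005 rad. Then A = (D²/8)(θ − sin θ) = 0.3069 m² and P = Dθ/2 = 1.39 m. Hydraulic radius R = A/P = 0.3069/1.39 = 0.2208 m. Q_B = (1/0.037)·0.3069·0.2208^(2/3)·√0.00021 = 0.04391 m³/s.
The larger discharge is 0.9276 m³/s and the smaller is 0.04391 m³/s; the ratio is 21.1.

21.1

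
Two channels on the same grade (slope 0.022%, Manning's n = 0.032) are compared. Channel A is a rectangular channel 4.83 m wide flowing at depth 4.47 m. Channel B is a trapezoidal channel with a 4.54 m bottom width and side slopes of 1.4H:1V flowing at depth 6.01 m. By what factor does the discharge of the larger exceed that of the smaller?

5.66

Channel A: Flow area A = b·y = 4.83 × 4.47 = 21.59 m². Wetted perimeter P = b + 2y = 4.83 + 2×4.47 = 13.77 m. Hydraulic radius R = A/P = 21.59/13.77 = 1.568 m. Q_A = (1/0.032)·21.59·1.568^(2/3)·√0.00022 = 13.51 m³/s.
Channel B: With bottom width b = 4.54 m and side slope z = 1.4: A = (b + zy)y = (4.54 + 1.4×6.01)×6.01 = 77.85 m²; P = b + 2y√(1+z²) = 4.54 + 2×6.01×1.72 = 25.22 m. Hydraulic radius R = A/P = 77.85/25.22 = 3.087 m. Q_B = (1/0.032)·77.85·3.087^(2/3)·√0.00022 = 76.51 m³/s.
The larger discharge is 76.51 m³/s and the smaller is 13.51 m³/s; the ratio is 5.66.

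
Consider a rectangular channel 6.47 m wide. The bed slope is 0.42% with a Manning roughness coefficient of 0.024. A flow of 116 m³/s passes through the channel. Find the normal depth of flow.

y_n = 4.39 m

Manning's equation rearranged: A R^(2/3) = nQ / (1·√S) = 0.024 × 116 / (√0.0042) = 42.96.
At y = 3.59 m: A R^(2/3) = 33.11 — low.
At y = 4.39 m: A R^(2/3) = 43 — close enough.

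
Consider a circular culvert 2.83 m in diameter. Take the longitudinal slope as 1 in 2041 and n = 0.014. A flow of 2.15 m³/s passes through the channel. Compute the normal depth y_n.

y_n = 1.01 m

Manning's equation rearranged: A R^(2/3) = nQ / (1·√S) = 0.014 × 2.15 / (√0.00049) = 1.36.
Try y = 1.24 m: A R^(2/3) = 1.984 — high.
Try y = 0.844 m: A R^(2/3) = 0.9669 — low.
Try y = 1.01 m: A R^(2/3) = 1.362 — matches.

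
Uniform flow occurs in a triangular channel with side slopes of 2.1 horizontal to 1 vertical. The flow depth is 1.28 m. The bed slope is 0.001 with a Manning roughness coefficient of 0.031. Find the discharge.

For a triangular section with side slope z = 2.1: A = zy² = 2.1×1.28² = 3.441 m²; P = 2y√(1+z²) = 2×1.28×2.326 = 5.954 m.
Hydraulic radius R = A/P = 3.441/5.954 = 0.5778 m.
Manning's equation: Q = (1/n) A R^(2/3) S^(1/2) = (1/0.031) × 3.441 × 0.5778^(2/3) × 0.001^(1/2) = 2.43 m³/s.

Q = 2.43 m³/s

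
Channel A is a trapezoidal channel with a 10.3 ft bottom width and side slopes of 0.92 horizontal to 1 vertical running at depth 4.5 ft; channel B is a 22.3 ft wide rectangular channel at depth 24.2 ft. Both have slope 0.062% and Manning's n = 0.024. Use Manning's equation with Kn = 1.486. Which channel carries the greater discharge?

channel B

Channel A: With bottom width b = 10.3 ft and side slope z = 0.92: A = (b + zy)y = (10.3 + 0.92×4.5)×4.5 = 64.98 ft²; P = b + 2y√(1+z²) = 10.3 + 2×4.5×1.359 = 22.53 ft. Hydraulic radius R = A/P = 64.98/22.53 = 2.884 ft. Q_A = (1.486/0.024)·64.98·2.884^(2/3)·√0.00062 = 203 ft³/s.
Channel B: Flow area A = b·y = 22.3 × 24.2 = 539.7 ft². Wetted perimeter P = b + 2y = 22.3 + 2×24.2 = 70.7 ft. Hydraulic radius R = A/P = 539.7/70.7 = 7.633 ft. Q_B = (1.486/0.024)·539.7·7.633^(2/3)·√0.00062 = 3225 ft³/s.
Q_A = 203 ft³/s vs Q_B = 3225 ft³/s, so channel B carries more.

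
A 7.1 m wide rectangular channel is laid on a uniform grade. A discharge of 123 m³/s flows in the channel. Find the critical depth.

y_c = 3.13 m

For a rectangular channel, critical depth y_c = (q²/g)^(1/3) where q = Q/b = 123/7.1 = 17.32 m²/s.
So y_c = (17.32²/9.81)^(1/3) = 3.13 m.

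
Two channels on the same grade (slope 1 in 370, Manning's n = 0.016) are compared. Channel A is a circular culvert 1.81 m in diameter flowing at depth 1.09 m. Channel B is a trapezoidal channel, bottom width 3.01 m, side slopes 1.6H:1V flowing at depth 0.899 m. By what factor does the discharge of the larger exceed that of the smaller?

2.85

Channel A: For a circular section of diameter D = 1.81 m at depth y = 1.09 m, the central angle is θ = 2 arccos(1 − 2y/D) = 3.553 rad. Then A = (D²/8)(θ − sin θ) = 1.619 m² and P = Dθ/2 = 3.216 m. Hydraulic radius R = A/P = 1.619/3.216 = 0.5035 m. Q_A = (1/0.016)·1.619·0.5035^(2/3)·√0.002703 = 3.329 m³/s.
Channel B: With bottom width b = 3.01 m and side slope z = 1.6: A = (b + zy)y = (3.01 + 1.6×0.899)×0.899 = 3.999 m²; P = b + 2y√(1+z²) = 3.01 + 2×0.899×1.887 = 6.402 m. Hydraulic radius R = A/P = 3.999/6.402 = 0.6246 m. Q_B = (1/0.016)·3.999·0.6246^(2/3)·√0.002703 = 9.495 m³/s.
The larger discharge is 9.495 m³/s and the smaller is 3.329 m³/s; the ratio is 2.85.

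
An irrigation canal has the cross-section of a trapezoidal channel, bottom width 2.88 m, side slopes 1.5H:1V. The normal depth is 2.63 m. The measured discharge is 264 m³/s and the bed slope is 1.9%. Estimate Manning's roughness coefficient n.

n = 0.012

With bottom width b = 2.88 m and side slope z = 1.5: A = (b + zy)y = (2.88 + 1.5×2.63)×2.63 = 17.95 m²; P = b + 2y√(1+z²) = 2.88 + 2×2.63×1.803 = 12.36 m.
Hydraulic radius R = A/P = 17.95/12.36 = 1.452 m.
Rearranging Manning's equation: n = (1/Q) A R^(2/3) S^(1/2) = (1/264) × 17.95 × 1.452^(2/3) × √0.019 = 0.012.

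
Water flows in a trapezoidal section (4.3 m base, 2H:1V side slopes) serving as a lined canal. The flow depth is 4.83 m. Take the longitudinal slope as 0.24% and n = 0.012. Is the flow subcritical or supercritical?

With bottom width b = 4.3 m and side slope z = 2: A = (b + zy)y = (4.3 + 2×4.83)×4.83 = 67.43 m²; P = b + 2y√(1+z²) = 4.3 + 2×4.83×2.236 = 25.9 m.
Hydraulic radius R = A/P = 67.43/25.9 = 2.603 m.
V = (1/n) R^(2/3) √S = (1/0.012) × 2.603^(2/3) × √0.0024 = 7.726 m/s. Hydraulic depth D_h = A/T = 67.43/23.62 = 2.855 m.
Froude number Fr = V/√(g·D_h) = 7.726/√(9.81×2.855) = 1.46, which is greater than 1, so the flow is supercritical.

supercritical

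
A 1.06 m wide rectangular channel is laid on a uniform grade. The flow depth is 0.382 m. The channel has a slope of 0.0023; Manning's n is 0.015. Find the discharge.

Q = 0.475 m³/s

Flow area A = b·y = 1.06 × 0.382 = 0.4049 m². Wetted perimeter P = b + 2y = 1.06 + 2×0.382 = 1.824 m.
Hydraulic radius R = A/P = 0.4049/1.824 = 0.222 m.
Manning's equation: Q = (1/n) A R^(2/3) S^(1/2) = (1/0.015) × 0.4049 × 0.222^(2/3) × 0.0023^(1/2) = 0.475 m³/s.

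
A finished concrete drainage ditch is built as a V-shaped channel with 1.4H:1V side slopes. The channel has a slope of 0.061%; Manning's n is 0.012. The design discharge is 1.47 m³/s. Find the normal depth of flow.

Manning's equation rearranged: A R^(2/3) = nQ / (1·√S) = 0.012 × 1.47 / (√0.00061) = 0.7142.
Try y = 0.681 m: A R^(2/3) = 0.2759 — low.
Try y = 1.21 m: A R^(2/3) = 1.278 — high.
Try y = 0.973 m: A R^(2/3) = 0.7146 — matches.

y_n = 0.973 m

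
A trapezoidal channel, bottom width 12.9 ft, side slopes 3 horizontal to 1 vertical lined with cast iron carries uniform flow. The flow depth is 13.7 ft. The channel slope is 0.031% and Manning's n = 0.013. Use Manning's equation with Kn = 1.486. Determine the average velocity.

With bottom width b = 12.9 ft and side slope z = 3: A = (b + zy)y = (12.9 + 3×13.7)×13.7 = 739.8 ft²; P = b + 2y√(1+z²) = 12.9 + 2×13.7×3.162 = 99.55 ft.
Hydraulic radius R = A/P = 739.8/99.55 = 7.432 ft.
From Manning's equation, V = (1.486/n) R^(2/3) S^(1/2) = (1.486/0.013) × 7.432^(2/3) × 0.00031^(1/2) = 7.66 ft/s.

V = 7.66 ft/s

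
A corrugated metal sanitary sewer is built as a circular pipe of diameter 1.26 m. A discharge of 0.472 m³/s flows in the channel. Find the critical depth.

y_c = 0.362 m

At critical depth, Q² T / (g A³) = 1, i.e. A³/T = Q²/g = 0.472²/9.81 = 0.02271.
Try y = 0.323 m: A³/T = 0.01464 — short.
Try y = 0.443 m: A³/T = 0.04981 — over.
Try y = 0.362 m: A³/T = 0.0228 — matches.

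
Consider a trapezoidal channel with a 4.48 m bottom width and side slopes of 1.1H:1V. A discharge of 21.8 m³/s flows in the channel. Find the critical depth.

y_c = 1.21 m

At critical depth, Q² T / (g A³) = 1, i.e. A³/T = Q²/g = 21.8²/9.81 = 48.44.
Try y = 1.39 m: A³/T = 77.3 — too large.
Try y = 0.869 m: A³/T = 16.49 — too small.
Try y = 1.21 m: A³/T = 48.67 — matches.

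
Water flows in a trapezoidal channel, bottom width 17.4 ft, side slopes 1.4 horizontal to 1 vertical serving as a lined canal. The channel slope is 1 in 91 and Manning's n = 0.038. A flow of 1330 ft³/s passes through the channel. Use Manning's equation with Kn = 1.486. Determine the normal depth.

y_n = 5.39 ft

Manning's equation rearranged: A R^(2/3) = nQ / (1.486·√S) = 0.038 × 1330 / (1.486 × √0.01099) = 324.4.
At y = 4.08 ft: A R^(2/3) = 196.1 — low.
At y = 6.88 ft: A R^(2/3) = 509 — high.
At y = 5.39 ft: A R^(2/3) = 324 — matches.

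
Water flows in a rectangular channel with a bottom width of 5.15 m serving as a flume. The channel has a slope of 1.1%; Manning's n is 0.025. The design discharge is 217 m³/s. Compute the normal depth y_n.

y_n = 6.65 m

Manning's equation rearranged: A R^(2/3) = nQ / (1·√S) = 0.025 × 217 / (√0.011) = 51.73.
At y = 7.4 m: A R^(2/3) = 58.67 — high.
At y = 4.8 m: A R^(2/3) = 34.88 — low.
At y = 6.65 m: A R^(2/3) = 51.73 — matches.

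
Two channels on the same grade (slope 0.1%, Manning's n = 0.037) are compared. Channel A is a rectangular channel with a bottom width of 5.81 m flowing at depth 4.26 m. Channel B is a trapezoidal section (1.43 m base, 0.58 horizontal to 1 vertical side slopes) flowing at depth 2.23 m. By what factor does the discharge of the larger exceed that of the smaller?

Channel A: Flow area A = b·y = 5.81 × 4.26 = 24.75 m². Wetted perimeter P = b + 2y = 5.81 + 2×4.26 = 14.33 m. Hydraulic radius R = A/P = 24.75/14.33 = 1.727 m. Q_A = (1/0.037)·24.75·1.727^(2/3)·√0.001 = 30.45 m³/s.
Channel B: With bottom width b = 1.43 m and side slope z = 0.58: A = (b + zy)y = (1.43 + 0.58×2.23)×2.23 = 6.073 m²; P = b + 2y√(1+z²) = 1.43 + 2×2.23×1.156 = 6.586 m. Hydraulic radius R = A/P = 6.073/6.586 = 0.9222 m. Q_B = (1/0.037)·6.073·0.9222^(2/3)·√0.001 = 4.918 m³/s.
The larger discharge is 30.45 m³/s and the smaller is 4.918 m³/s; the ratio is 6.19.

6.19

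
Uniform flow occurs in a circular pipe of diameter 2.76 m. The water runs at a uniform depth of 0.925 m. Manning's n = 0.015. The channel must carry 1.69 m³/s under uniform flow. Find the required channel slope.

S = 0.000502

For a circular section of diameter D = 2.76 m at depth y = 0.925 m, the central angle is θ = 2 arccos(1 − 2y/D) = 2.47 rad. Then A = (D²/8)(θ − sin θ) = 1.759 m² and P = Dθ/2 = 3.408 m.
Hydraulic radius R = A/P = 1.759/3.408 = 0.5161 m.
From Manning's equation, S = [nQ / (1 A R^(2/3))]² = [0.015 × 1.69 / (1 × 1.759 × 0.5161^(2/3))]² = 0.000502.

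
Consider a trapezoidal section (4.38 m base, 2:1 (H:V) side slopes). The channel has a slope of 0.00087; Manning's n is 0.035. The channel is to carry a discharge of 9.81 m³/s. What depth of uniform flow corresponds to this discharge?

y_n = 1.54 m

Manning's equation rearranged: A R^(2/3) = nQ / (1·√S) = 0.035 × 9.81 / (√0.00087) = 11.64.
Trying y = 1.22 m: A R^(2/3) = 7.442 — low.
Trying y = 1.67 m: A R^(2/3) = 13.64 — high.
Trying y = 1.54 m: A R^(2/3) = 11.64 — close enough.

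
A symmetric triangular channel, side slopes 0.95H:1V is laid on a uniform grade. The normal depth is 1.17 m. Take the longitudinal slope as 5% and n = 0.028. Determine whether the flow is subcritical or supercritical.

supercritical

For a triangular section with side slope z = 0.95: A = zy² = 0.95×1.17² = 1.3 m²; P = 2y√(1+z²) = 2×1.17×1.379 = 3.228 m.
Hydraulic radius R = A/P = 1.3/3.228 = 0.4029 m.
V = (1/n) R^(2/3) √S = (1/0.028) × 0.4029^(2/3) × √0.05 = 4.357 m/s. Hydraulic depth D_h = A/T = 1.3/2.223 = 0.585 m.
Froude number Fr = V/√(g·D_h) = 4.357/√(9.81×0.585) = 1.82, which is greater than 1, so the flow is supercritical.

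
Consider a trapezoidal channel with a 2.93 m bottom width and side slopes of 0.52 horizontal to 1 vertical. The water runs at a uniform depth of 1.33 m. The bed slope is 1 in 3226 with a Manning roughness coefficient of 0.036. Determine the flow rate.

Q = 2.05 m³/s

With bottom width b = 2.93 m and side slope z = 0.52: A = (b + zy)y = (2.93 + 0.52×1.33)×1.33 = 4.817 m²; P = b + 2y√(1+z²) = 2.93 + 2×1.33×1.127 = 5.928 m.
Hydraulic radius R = A/P = 4.817/5.928 = 0.8125 m.
Manning's equation: Q = (1/n) A R^(2/3) S^(1/2) = (1/0.036) × 4.817 × 0.8125^(2/3) × 0.00031^(1/2) = 2.05 m³/s.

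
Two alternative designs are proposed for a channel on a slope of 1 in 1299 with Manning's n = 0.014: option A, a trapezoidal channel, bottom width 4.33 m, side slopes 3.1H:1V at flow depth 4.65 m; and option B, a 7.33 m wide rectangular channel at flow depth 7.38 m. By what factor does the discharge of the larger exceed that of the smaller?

1.64

Channel A: With bottom width b = 4.33 m and side slope z = 3.1: A = (b + zy)y = (4.33 + 3.1×4.65)×4.65 = 87.16 m²; P = b + 2y√(1+z²) = 4.33 + 2×4.65×3.257 = 34.62 m. Hydraulic radius R = A/P = 87.16/34.62 = 2.518 m. Q_A = (1/0.014)·87.16·2.518^(2/3)·√0.0007698 = 319.7 m³/s.
Channel B: Flow area A = b·y = 7.33 × 7.38 = 54.1 m². Wetted perimeter P = b + 2y = 7.33 + 2×7.38 = 22.09 m. Hydraulic radius R = A/P = 54.1/22.09 = 2.449 m. Q_B = (1/0.014)·54.1·2.449^(2/3)·√0.0007698 = 194.8 m³/s.
The larger discharge is 319.7 m³/s and the smaller is 194.8 m³/s; the ratio is 1.64.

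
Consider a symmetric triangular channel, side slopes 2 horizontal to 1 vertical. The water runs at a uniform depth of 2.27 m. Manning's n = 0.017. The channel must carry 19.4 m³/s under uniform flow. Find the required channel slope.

For a triangular section with side slope z = 2: A = zy² = 2×2.27² = 10.31 m²; P = 2y√(1+z²) = 2×2.27×2.236 = 10.15 m.
Hydraulic radius R = A/P = 10.31/10.15 = 1.015 m.
From Manning's equation, S = [nQ / (1 A R^(2/3))]² = [0.017 × 19.4 / (1 × 10.31 × 1.015^(2/3))]² = 0.001.

S = 0.001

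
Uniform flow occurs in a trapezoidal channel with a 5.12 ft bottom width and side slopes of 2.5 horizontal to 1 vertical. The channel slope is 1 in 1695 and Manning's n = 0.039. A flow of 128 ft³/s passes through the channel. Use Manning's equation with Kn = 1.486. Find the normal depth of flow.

y_n = 4.53 ft

Manning's equation rearranged: A R^(2/3) = nQ / (1.486·√S) = 0.039 × 128 / (1.486 × √0.00059) = 138.3.
At y = 5.66 ft: A R^(2/3) = 230.1 — over.
At y = 4.07 ft: A R^(2/3) = 108.5 — short.
At y = 4.53 ft: A R^(2/3) = 138.1 — matches.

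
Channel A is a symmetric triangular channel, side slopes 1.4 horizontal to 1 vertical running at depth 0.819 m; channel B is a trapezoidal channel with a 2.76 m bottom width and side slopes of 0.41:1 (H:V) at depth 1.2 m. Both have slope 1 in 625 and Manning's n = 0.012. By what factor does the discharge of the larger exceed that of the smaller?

Channel A: For a triangular section with side slope z = 1.4: A = zy² = 1.4×0.819² = 0.9391 m²; P = 2y√(1+z²) = 2×0.819×1.72 = 2.818 m. Hydraulic radius R = A/P = 0.9391/2.818 = 0.3332 m. Q_A = (1/0.012)·0.9391·0.3332^(2/3)·√0.0016 = 1.505 m³/s.
Channel B: With bottom width b = 2.76 m and side slope z = 0.41: A = (b + zy)y = (2.76 + 0.41×1.2)×1.2 = 3.902 m²; P = b + 2y√(1+z²) = 2.76 + 2×1.2×1.081 = 5.354 m. Hydraulic radius R = A/P = 3.902/5.354 = 0.7289 m. Q_B = (1/0.012)·3.902·0.7289^(2/3)·√0.0016 = 10.54 m³/s.
The larger discharge is 10.54 m³/s and the smaller is 1.505 m³/s; the ratio is 7.

7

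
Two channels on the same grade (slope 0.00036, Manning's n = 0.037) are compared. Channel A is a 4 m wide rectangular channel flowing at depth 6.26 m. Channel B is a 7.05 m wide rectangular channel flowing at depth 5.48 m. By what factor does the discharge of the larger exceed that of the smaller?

Channel A: Flow area A = b·y = 4 × 6.26 = 25.04 m². Wetted perimeter P = b + 2y = 4 + 2×6.26 = 16.52 m. Hydraulic radius R = A/P = 25.04/16.52 = 1.516 m. Q_A = (1/0.037)·25.04·1.516^(2/3)·√0.00036 = 16.94 m³/s.
Channel B: Flow area A = b·y = 7.05 × 5.48 = 38.63 m². Wetted perimeter P = b + 2y = 7.05 + 2×5.48 = 18.01 m. Hydraulic radius R = A/P = 38.63/18.01 = 2.145 m. Q_B = (1/0.037)·38.63·2.145^(2/3)·√0.00036 = 32.95 m³/s.
The larger discharge is 32.95 m³/s and the smaller is 16.94 m³/s; the ratio is 1.94.

1.94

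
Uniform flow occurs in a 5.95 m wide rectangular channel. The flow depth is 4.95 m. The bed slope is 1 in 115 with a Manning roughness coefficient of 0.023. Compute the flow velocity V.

V = 6.13 m/s

Flow area A = b·y = 5.95 × 4.95 = 29.45 m². Wetted perimeter P = b + 2y = 5.95 + 2×4.95 = 15.85 m.
Hydraulic radius R = A/P = 29.45/15.85 = 1.858 m.
From Manning's equation, V = (1/n) R^(2/3) S^(1/2) = (1/0.023) × 1.858^(2/3) × 0.008696^(1/2) = 6.13 m/s.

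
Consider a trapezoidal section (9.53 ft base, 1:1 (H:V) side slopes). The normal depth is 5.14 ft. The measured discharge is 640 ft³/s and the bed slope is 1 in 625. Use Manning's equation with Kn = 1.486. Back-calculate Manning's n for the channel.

n = 0.015

With bottom width b = 9.53 ft and side slope z = 1: A = (b + zy)y = (9.53 + 1×5.14)×5.14 = 75.4 ft²; P = b + 2y√(1+z²) = 9.53 + 2×5.14×1.414 = 24.07 ft.
Hydraulic radius R = A/P = 75.4/24.07 = 3.133 ft.
Rearranging Manning's equation: n = (1.486/Q) A R^(2/3) S^(1/2) = (1.486/640) × 75.4 × 3.133^(2/3) × √0.0016 = 0.015.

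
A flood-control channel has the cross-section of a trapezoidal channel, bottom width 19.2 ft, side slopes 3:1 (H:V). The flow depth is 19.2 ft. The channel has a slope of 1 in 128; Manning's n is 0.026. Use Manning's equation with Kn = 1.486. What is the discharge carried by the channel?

Q = 35700 ft³/s

With bottom width b = 19.2 ft and side slope z = 3: A = (b + zy)y = (19.2 + 3×19.2)×19.2 = 1475 ft²; P = b + 2y√(1+z²) = 19.2 + 2×19.2×3.162 = 140.6 ft.
Hydraulic radius R = A/P = 1475/140.6 = 10.49 ft.
Manning's equation: Q = (1.486/n) A R^(2/3) S^(1/2) = (1.486/0.026) × 1475 × 10.49^(2/3) × 0.007812^(1/2) = 35700 ft³/s.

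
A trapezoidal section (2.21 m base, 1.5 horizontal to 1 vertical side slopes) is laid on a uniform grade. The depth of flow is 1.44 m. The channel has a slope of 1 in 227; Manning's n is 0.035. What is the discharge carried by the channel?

Q = 10.7 m³/s

With bottom width b = 2.21 m and side slope z = 1.5: A = (b + zy)y = (2.21 + 1.5×1.44)×1.44 = 6.293 m²; P = b + 2y√(1+z²) = 2.21 + 2×1.44×1.803 = 7.402 m.
Hydraulic radius R = A/P = 6.293/7.402 = 0.8501 m.
Manning's equation: Q = (1/n) A R^(2/3) S^(1/2) = (1/0.035) × 6.293 × 0.8501^(2/3) × 0.004405^(1/2) = 10.7 m³/s.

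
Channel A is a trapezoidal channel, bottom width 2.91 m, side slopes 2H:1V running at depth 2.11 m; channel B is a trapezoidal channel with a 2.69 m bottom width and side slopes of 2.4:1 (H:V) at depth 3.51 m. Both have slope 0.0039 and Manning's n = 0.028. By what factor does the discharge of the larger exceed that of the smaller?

3.44

Channel A: With bottom width b = 2.91 m and side slope z = 2: A = (b + zy)y = (2.91 + 2×2.11)×2.11 = 15.04 m²; P = b + 2y√(1+z²) = 2.91 + 2×2.11×2.236 = 12.35 m. Hydraulic radius R = A/P = 15.04/12.35 = 1.219 m. Q_A = (1/0.028)·15.04·1.219^(2/3)·√0.0039 = 38.28 m³/s.
Channel B: With bottom width b = 2.69 m and side slope z = 2.4: A = (b + zy)y = (2.69 + 2.4×3.51)×3.51 = 39.01 m²; P = b + 2y√(1+z²) = 2.69 + 2×3.51×2.6 = 20.94 m. Hydraulic radius R = A/P = 39.01/20.94 = 1.863 m. Q_B = (1/0.028)·39.01·1.863^(2/3)·√0.0039 = 131.7 m³/s.
The larger discharge is 131.7 m³/s and the smaller is 38.28 m³/s; the ratio is 3.44.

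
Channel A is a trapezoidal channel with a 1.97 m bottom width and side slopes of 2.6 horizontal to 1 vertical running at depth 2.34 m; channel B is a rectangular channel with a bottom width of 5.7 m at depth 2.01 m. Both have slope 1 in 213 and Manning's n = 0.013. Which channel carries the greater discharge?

Channel A: With bottom width b = 1.97 m and side slope z = 2.6: A = (b + zy)y = (1.97 + 2.6×2.34)×2.34 = 18.85 m²; P = b + 2y√(1+z²) = 1.97 + 2×2.34×2.786 = 15.01 m. Hydraulic radius R = A/P = 18.85/15.01 = 1.256 m. Q_A = (1/0.013)·18.85·1.256^(2/3)·√0.004695 = 115.6 m³/s.
Channel B: Flow area A = b·y = 5.7 × 2.01 = 11.46 m². Wetted perimeter P = b + 2y = 5.7 + 2×2.01 = 9.72 m. Hydraulic radius R = A/P = 11.46/9.72 = 1.179 m. Q_B = (1/0.013)·11.46·1.179^(2/3)·√0.004695 = 67.38 m³/s.
Q_A = 115.6 m³/s vs Q_B = 67.38 m³/s, so channel A carries more.

channel A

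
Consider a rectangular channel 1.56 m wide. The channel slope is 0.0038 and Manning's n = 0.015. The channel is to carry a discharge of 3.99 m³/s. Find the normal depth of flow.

Manning's equation rearranged: A R^(2/3) = nQ / (1·√S) = 0.015 × 3.99 / (√0.0038) = 0.9709.
Trying y = 0.91 m: A R^(2/3) = 0.7962 — low.
Trying y = 1.28 m: A R^(2/3) = 1.232 — high.
Trying y = 1.06 m: A R^(2/3) = 0.9701 — close enough.

y_n = 1.06 m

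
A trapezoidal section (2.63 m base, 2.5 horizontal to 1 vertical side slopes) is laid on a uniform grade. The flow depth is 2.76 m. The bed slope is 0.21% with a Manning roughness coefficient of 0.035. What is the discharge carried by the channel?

Q = 45.2 m³/s

With bottom width b = 2.63 m and side slope z = 2.5: A = (b + zy)y = (2.63 + 2.5×2.76)×2.76 = 26.3 m²; P = b + 2y√(1+z²) = 2.63 + 2×2.76×2.693 = 17.49 m.
Hydraulic radius R = A/P = 26.3/17.49 = 1.504 m.
Manning's equation: Q = (1/n) A R^(2/3) S^(1/2) = (1/0.035) × 26.3 × 1.504^(2/3) × 0.0021^(1/2) = 45.2 m³/s.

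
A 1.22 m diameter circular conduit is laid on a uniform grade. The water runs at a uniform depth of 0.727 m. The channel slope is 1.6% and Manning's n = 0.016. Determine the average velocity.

V = 3.83 m/s

For a circular section of diameter D = 1.22 m at depth y = 0.727 m, the central angle is θ = 2 arccos(1 − 2y/D) = 3.528 rad. Then A = (D²/8)(θ − sin θ) = 0.7264 m² and P = Dθ/2 = 2.152 m.
Hydraulic radius R = A/P = 0.7264/2.152 = 0.3376 m.
From Manning's equation, V = (1/n) R^(2/3) S^(1/2) = (1/0.016) × 0.3376^(2/3) × 0.016^(1/2) = 3.83 m/s.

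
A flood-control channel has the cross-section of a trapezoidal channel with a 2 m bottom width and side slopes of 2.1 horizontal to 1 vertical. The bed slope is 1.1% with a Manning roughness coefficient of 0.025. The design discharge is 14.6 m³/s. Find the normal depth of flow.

y_n = 1.08 m

Manning's equation rearranged: A R^(2/3) = nQ / (1·√S) = 0.025 × 14.6 / (√0.011) = 3.48.
At y = 0.739 m: A R^(2/3) = 1.615 — too small.
At y = 1.25 m: A R^(2/3) = 4.729 — too large.
At y = 1.08 m: A R^(2/3) = 3.481 — matches.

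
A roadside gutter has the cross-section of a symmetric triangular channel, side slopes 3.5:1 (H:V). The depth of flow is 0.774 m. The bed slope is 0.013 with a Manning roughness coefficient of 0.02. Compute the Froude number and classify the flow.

For a triangular section with side slope z = 3.5: A = zy² = 3.5×0.774² = 2.097 m²; P = 2y√(1+z²) = 2×0.774×3.64 = 5.635 m.
Hydraulic radius R = A/P = 2.097/5.635 = 0.3721 m.
V = (1/n) R^(2/3) √S = (1/0.02) × 0.3721^(2/3) × √0.013 = 2.949 m/s. Hydraulic depth D_h = A/T = 2.097/5.418 = 0.387 m.
Froude number Fr = V/√(g·D_h) = 2.949/√(9.81×0.387) = 1.51, which is greater than 1, so the flow is supercritical.

supercritical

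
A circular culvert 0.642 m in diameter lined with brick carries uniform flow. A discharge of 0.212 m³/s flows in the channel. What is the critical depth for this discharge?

At critical depth, Q² T / (g A³) = 1, i.e. A³/T = Q²/g = 0.212²/9.81 = 0.004581.
Trying y = 0.254 m: A³/T = 0.002695 — short.
Trying y = 0.327 m: A³/T = 0.007089 — over.
Trying y = 0.292 m: A³/T = 0.004599 — close enough.

y_c = 0.292 m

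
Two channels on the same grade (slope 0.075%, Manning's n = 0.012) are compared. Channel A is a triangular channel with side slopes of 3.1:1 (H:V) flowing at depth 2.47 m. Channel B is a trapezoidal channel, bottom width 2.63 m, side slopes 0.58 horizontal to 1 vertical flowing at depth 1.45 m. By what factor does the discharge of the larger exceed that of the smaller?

4.7

Channel A: For a triangular section with side slope z = 3.1: A = zy² = 3.1×2.47² = 18.91 m²; P = 2y√(1+z²) = 2×2.47×3.257 = 16.09 m. Hydraulic radius R = A/P = 18.91/16.09 = 1.175 m. Q_A = (1/0.012)·18.91·1.175^(2/3)·√0.00075 = 48.07 m³/s.
Channel B: With bottom width b = 2.63 m and side slope z = 0.58: A = (b + zy)y = (2.63 + 0.58×1.45)×1.45 = 5.033 m²; P = b + 2y√(1+z²) = 2.63 + 2×1.45×1.156 = 5.982 m. Hydraulic radius R = A/P = 5.033/5.982 = 0.8413 m. Q_B = (1/0.012)·5.033·0.8413^(2/3)·√0.00075 = 10.24 m³/s.
The larger discharge is 48.07 m³/s and the smaller is 10.24 m³/s; the ratio is 4.7.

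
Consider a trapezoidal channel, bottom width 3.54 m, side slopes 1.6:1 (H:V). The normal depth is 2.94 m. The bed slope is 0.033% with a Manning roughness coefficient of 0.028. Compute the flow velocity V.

With bottom width b = 3.54 m and side slope z = 1.6: A = (b + zy)y = (3.54 + 1.6×2.94)×2.94 = 24.24 m²; P = b + 2y√(1+z²) = 3.54 + 2×2.94×1.887 = 14.63 m.
Hydraulic radius R = A/P = 24.24/14.63 = 1.656 m.
From Manning's equation, V = (1/n) R^(2/3) S^(1/2) = (1/0.028) × 1.656^(2/3) × 0.00033^(1/2) = 0.908 m/s.

V = 0.908 m/s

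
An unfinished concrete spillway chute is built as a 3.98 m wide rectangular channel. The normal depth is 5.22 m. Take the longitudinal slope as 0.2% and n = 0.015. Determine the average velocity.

Flow area A = b·y = 3.98 × 5.22 = 20.78 m². Wetted perimeter P = b + 2y = 3.98 + 2×5.22 = 14.42 m.
Hydraulic radius R = A/P = 20.78/14.42 = 1.441 m.
From Manning's equation, V = (1/n) R^(2/3) S^(1/2) = (1/0.015) × 1.441^(2/3) × 0.002^(1/2) = 3.8 m/s.

V = 3.8 m/s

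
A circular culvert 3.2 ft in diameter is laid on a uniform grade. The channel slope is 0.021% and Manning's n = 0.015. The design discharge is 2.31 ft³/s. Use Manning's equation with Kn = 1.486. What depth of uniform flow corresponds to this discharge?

Manning's equation rearranged: A R^(2/3) = nQ / (1.486·√S) = 0.015 × 2.31 / (1.486 × √0.00021) = 1.609.
Try y = 1.18 ft: A R^(2/3) = 2.01 — high.
Try y = 0.886 ft: A R^(2/3) = 1.161 — low.
Try y = 1.05 ft: A R^(2/3) = 1.612 — ≈ 1.609.

y_n = 1.05 ft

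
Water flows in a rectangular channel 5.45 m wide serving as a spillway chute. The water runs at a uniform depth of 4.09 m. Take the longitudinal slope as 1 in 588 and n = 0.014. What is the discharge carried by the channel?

Flow area A = b·y = 5.45 × 4.09 = 22.29 m². Wetted perimeter P = b + 2y = 5.45 + 2×4.09 = 13.63 m.
Hydraulic radius R = A/P = 22.29/13.63 = 1.635 m.
Manning's equation: Q = (1/n) A R^(2/3) S^(1/2) = (1/0.014) × 22.29 × 1.635^(2/3) × 0.001701^(1/2) = 91.1 m³/s.

Q = 91.1 m³/s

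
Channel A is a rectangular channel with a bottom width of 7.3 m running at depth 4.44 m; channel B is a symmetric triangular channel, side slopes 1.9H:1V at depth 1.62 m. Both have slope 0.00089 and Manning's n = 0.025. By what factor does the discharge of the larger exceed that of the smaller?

12.9

Channel A: Flow area A = b·y = 7.3 × 4.44 = 32.41 m². Wetted perimeter P = b + 2y = 7.3 + 2×4.44 = 16.18 m. Hydraulic radius R = A/P = 32.41/16.18 = 2.003 m. Q_A = (1/0.025)·32.41·2.003^(2/3)·√0.00089 = 61.46 m³/s.
Channel B: For a triangular section with side slope z = 1.9: A = zy² = 1.9×1.62² = 4.986 m²; P = 2y√(1+z²) = 2×1.62×2.147 = 6.957 m. Hydraulic radius R = A/P = 4.986/6.957 = 0.7168 m. Q_B = (1/0.025)·4.986·0.7168^(2/3)·√0.00089 = 4.766 m³/s.
The larger discharge is 61.46 m³/s and the smaller is 4.766 m³/s; the ratio is 12.9.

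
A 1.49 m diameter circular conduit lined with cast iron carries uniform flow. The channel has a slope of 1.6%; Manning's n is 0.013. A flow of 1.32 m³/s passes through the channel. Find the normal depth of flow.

y_n = 0.39 m

Manning's equation rearranged: A R^(2/3) = nQ / (1·√S) = 0.013 × 1.32 / (√0.016) = 0.1357.
Trying y = 0.464 m: A R^(2/3) = 0.19 — too large.
Trying y = 0.282 m: A R^(2/3) = 0.07067 — too small.
Trying y = 0.39 m: A R^(2/3) = 0.1354 — close enough.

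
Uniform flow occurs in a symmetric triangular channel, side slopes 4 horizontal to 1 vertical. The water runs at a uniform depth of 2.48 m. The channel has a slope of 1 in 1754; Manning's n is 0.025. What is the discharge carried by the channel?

Q = 26.6 m³/s

For a triangular section with side slope z = 4: A = zy² = 4×2.48² = 24.6 m²; P = 2y√(1+z²) = 2×2.48×4.123 = 20.45 m.
Hydraulic radius R = A/P = 24.6/20.45 = 1.203 m.
Manning's equation: Q = (1/n) A R^(2/3) S^(1/2) = (1/0.025) × 24.6 × 1.203^(2/3) × 0.0005701^(1/2) = 26.6 m³/s.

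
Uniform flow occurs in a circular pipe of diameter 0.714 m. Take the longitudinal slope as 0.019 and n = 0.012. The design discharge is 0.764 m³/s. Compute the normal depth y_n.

Manning's equation rearranged: A R^(2/3) = nQ / (1·√S) = 0.012 × 0.764 / (√0.019) = 0.06651.
Try y = 0.44 m: A R^(2/3) = 0.0888 — high.
Try y = 0.258 m: A R^(2/3) = 0.03544 — low.
Try y = 0.367 m: A R^(2/3) = 0.0665 — matches.

y_n = 0.367 m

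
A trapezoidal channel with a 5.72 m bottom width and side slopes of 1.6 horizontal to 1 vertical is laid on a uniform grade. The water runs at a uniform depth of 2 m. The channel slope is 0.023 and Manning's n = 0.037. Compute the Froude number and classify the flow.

supercritical

With bottom width b = 5.72 m and side slope z = 1.6: A = (b + zy)y = (5.72 + 1.6×2)×2 = 17.84 m²; P = b + 2y√(1+z²) = 5.72 + 2×2×1.887 = 13.27 m.
Hydraulic radius R = A/P = 17.84/13.27 = 1.345 m.
V = (1/n) R^(2/3) √S = (1/0.037) × 1.345^(2/3) × √0.023 = 4.994 m/s. Hydraulic depth D_h = A/T = 17.84/12.12 = 1.472 m.
Froude number Fr = V/√(g·D_h) = 4.994/√(9.81×1.472) = 1.31, which is greater than 1, so the flow is supercritical.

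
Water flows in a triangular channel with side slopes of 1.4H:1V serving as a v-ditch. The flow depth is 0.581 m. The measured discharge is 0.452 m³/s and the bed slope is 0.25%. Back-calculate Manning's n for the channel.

For a triangular section with side slope z = 1.4: A = zy² = 1.4×0.581² = 0.4726 m²; P = 2y√(1+z²) = 2×0.581×1.72 = 1.999 m.
Hydraulic radius R = A/P = 0.4726/1.999 = 0.2364 m.
Rearranging Manning's equation: n = (1/Q) A R^(2/3) S^(1/2) = (1/0.452) × 0.4726 × 0.2364^(2/3) × √0.0025 = 0.02.

n = 0.02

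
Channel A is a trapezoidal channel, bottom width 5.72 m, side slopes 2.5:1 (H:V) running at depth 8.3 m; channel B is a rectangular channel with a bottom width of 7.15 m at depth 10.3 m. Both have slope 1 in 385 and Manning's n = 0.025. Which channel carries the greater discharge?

Channel A: With bottom width b = 5.72 m and side slope z = 2.5: A = (b + zy)y = (5.72 + 2.5×8.3)×8.3 = 219.7 m²; P = b + 2y√(1+z²) = 5.72 + 2×8.3×2.693 = 50.42 m. Hydraulic radius R = A/P = 219.7/50.42 = 4.358 m. Q_A = (1/0.025)·219.7·4.358^(2/3)·√0.002597 = 1195 m³/s.
Channel B: Flow area A = b·y = 7.15 × 10.3 = 73.65 m². Wetted perimeter P = b + 2y = 7.15 + 2×10.3 = 27.75 m. Hydraulic radius R = A/P = 73.65/27.75 = 2.654 m. Q_B = (1/0.025)·73.65·2.654^(2/3)·√0.002597 = 287.8 m³/s.
Q_A = 1195 m³/s vs Q_B = 287.8 m³/s, so channel A carries more.

channel A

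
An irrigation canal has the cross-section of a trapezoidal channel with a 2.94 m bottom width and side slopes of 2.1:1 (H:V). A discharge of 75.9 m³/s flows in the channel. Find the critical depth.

At critical depth, Q² T / (g A³) = 1, i.e. A³/T = Q²/g = 75.9²/9.81 = 587.2.
Trying y = 1.92 m: A³/T = 218 — low.
Trying y = 2.67 m: A³/T = 839.6 — high.
Trying y = 2.45 m: A³/T = 587.5 — matches.

y_c = 2.45 m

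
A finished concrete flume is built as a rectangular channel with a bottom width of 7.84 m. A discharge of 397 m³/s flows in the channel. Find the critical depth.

For a rectangular channel, critical depth y_c = (q²/g)^(1/3) where q = Q/b = 397/7.84 = 50.64 m²/s.
So y_c = (50.64²/9.81)^(1/3) = 6.39 m.

y_c = 6.39 m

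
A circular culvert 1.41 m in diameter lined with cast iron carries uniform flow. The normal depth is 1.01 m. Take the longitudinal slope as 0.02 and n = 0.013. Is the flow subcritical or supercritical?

For a circular section of diameter D = 1.41 m at depth y = 1.01 m, the central angle is θ = 2 arccos(1 − 2y/D) = 4.036 rad. Then A = (D²/8)(θ − sin θ) = 1.197 m² and P = Dθ/2 = 2.846 m.
Hydraulic radius R = A/P = 1.197/2.846 = 0.4206 m.
V = (1/n) R^(2/3) √S = (1/0.013) × 0.4206^(2/3) × √0.02 = 6.107 m/s. Hydraulic depth D_h = A/T = 1.197/1.271 = 0.9416 m.
Froude number Fr = V/√(g·D_h) = 6.107/√(9.81×0.9416) = 2.01, which is greater than 1, so the flow is supercritical.

supercritical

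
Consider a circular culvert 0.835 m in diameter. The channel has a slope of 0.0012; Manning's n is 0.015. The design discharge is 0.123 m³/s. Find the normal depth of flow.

Manning's equation rearranged: A R^(2/3) = nQ / (1·√S) = 0.015 × 0.123 / (√0.0012) = 0.05326.
At y = 0.348 m: A R^(2/3) = 0.06997 — over.
At y = 0.216 m: A R^(2/3) = 0.02824 — short.
At y = 0.3 m: A R^(2/3) = 0.05322 — matches.

y_n = 0.3 m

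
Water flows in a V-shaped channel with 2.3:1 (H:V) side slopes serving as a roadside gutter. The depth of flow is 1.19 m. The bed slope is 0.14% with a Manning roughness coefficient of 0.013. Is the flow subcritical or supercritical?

subcritical

For a triangular section with side slope z = 2.3: A = zy² = 2.3×1.19² = 3.257 m²; P = 2y√(1+z²) = 2×1.19×2.508 = 5.969 m.
Hydraulic radius R = A/P = 3.257/5.969 = 0.5457 m.
V = (1/n) R^(2/3) √S = (1/0.013) × 0.5457^(2/3) × √0.0014 = 1.922 m/s. Hydraulic depth D_h = A/T = 3.257/5.474 = 0.595 m.
Froude number Fr = V/√(g·D_h) = 1.922/√(9.81×0.595) = 0.796, which is less than 1, so the flow is subcritical.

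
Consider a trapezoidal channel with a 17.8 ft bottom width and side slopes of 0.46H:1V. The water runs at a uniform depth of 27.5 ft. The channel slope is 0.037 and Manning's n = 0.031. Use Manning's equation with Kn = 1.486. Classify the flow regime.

With bottom width b = 17.8 ft and side slope z = 0.46: A = (b + zy)y = (17.8 + 0.46×27.5)×27.5 = 837.4 ft²; P = b + 2y√(1+z²) = 17.8 + 2×27.5×1.101 = 78.34 ft.
Hydraulic radius R = A/P = 837.4/78.34 = 10.69 ft.
V = (1.486/n) R^(2/3) √S = (1.486/0.031) × 10.69^(2/3) × √0.037 = 44.74 ft/s. Hydraulic depth D_h = A/T = 837.4/43.1 = 19.43 ft.
Froude number Fr = V/√(g·D_h) = 44.74/√(32.2×19.43) = 1.79, which is greater than 1, so the flow is supercritical.

supercritical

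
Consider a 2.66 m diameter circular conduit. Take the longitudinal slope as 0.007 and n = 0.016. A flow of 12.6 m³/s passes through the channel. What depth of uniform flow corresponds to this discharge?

Manning's equation rearranged: A R^(2/3) = nQ / (1·√S) = 0.016 × 12.6 / (√0.007) = 2.41.
At y = 1.7 m: A R^(2/3) = 3.125 — over.
At y = 1.16 m: A R^(2/3) = 1.668 — short.
At y = 1.44 m: A R^(2/3) = 2.417 — matches.

y_n = 1.44 m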